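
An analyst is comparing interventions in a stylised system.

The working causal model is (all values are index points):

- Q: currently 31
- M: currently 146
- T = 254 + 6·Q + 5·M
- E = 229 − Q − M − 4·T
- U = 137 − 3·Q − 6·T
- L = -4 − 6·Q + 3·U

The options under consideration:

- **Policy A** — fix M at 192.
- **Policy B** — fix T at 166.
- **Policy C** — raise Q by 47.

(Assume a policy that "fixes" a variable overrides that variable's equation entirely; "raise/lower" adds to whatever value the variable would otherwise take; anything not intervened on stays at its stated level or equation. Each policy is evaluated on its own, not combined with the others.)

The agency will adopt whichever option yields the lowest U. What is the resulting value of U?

Policy A (M := 192):
  Q = 31
  M = 192
  T = 254 + 6·31 + 5·192 = 1400
  U = 137 − 3·31 − 6·1400 = -8356
Policy B (T := 166):
  Q = 31
  M = 146
  T = 166
  U = 137 − 3·31 − 6·166 = -952
Policy C (Q + 47):
  Q = 31 + 47 = 78
  M = 146
  T = 254 + 6·78 + 5·146 = 1452
  U = 137 − 3·78 − 6·1452 = -8809
Comparing — Policy A: U=-8356, Policy B: U=-952, Policy C: U=-8809. Lowest is -8809 (Policy C).

-8809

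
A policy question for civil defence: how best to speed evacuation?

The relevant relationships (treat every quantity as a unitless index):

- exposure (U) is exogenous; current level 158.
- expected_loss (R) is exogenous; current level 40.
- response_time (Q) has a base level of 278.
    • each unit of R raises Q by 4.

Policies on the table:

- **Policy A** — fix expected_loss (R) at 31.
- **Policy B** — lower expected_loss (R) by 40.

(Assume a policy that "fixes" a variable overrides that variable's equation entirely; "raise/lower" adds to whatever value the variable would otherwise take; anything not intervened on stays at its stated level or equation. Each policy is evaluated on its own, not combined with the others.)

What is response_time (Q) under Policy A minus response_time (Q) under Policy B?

Policy A (R := 31):
  R = 31
  Q = 278 + 4·31 = 402
Policy B (R − 40):
  R = 40 − 40 = 0
  Q = 278 + 4·0 = 278
Q: 402 − 278 = 124

124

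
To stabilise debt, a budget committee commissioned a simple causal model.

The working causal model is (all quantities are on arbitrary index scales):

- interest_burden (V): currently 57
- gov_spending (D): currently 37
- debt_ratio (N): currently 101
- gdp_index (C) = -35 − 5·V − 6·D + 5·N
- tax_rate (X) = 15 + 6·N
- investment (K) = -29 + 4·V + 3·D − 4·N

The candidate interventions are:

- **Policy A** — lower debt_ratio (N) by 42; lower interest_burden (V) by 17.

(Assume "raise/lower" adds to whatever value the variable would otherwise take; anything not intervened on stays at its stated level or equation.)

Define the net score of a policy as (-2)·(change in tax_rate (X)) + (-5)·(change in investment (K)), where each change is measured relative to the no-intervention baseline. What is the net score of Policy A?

Baseline:
  V = 57
  D = 37
  N = 101
  X = 15 + 6·101 = 621
  K = -29 + 4·57 + 3·37 − 4·101 = -94
Policy A (N − 42, V − 17):
  V = 57 − 17 = 40
  D = 37
  N = 101 − 42 = 59
  X = 15 + 6·59 = 369
  K = -29 + 4·40 + 3·37 − 4·59 = 6
ΔX = 369 − 621 = -252; ΔK = 6 − (-94) = 100
Score = (-2)·(-252) + (-5)·100 = 4

4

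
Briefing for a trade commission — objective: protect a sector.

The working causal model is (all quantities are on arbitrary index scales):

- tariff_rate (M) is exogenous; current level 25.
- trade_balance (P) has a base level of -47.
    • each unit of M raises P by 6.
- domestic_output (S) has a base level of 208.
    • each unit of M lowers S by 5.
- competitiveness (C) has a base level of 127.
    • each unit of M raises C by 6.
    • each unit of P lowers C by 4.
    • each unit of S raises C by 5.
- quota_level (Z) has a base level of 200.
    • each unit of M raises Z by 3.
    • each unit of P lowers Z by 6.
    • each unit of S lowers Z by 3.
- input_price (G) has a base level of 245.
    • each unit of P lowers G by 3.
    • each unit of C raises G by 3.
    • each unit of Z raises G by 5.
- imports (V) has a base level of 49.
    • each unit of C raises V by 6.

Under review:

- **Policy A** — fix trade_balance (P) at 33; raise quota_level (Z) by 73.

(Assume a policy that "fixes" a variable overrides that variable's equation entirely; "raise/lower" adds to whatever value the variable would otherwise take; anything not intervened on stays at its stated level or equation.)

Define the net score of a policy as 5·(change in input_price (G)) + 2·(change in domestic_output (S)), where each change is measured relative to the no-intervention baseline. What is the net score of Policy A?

17575

Baseline:
  M = 25
  P = -47 + 6·25 = 103
  S = 208 − 5·25 = 83
  C = 127 + 6·25 − 4·103 + 5·83 = 280
  Z = 200 + 3·25 − 6·103 − 3·83 = -592
  G = 245 − 3·103 + 3·280 + 5·(-592) = -2184
Policy A (P := 33, Z + 73):
  M = 25
  P = 33
  S = 208 − 5·25 = 83
  C = 127 + 6·25 − 4·33 + 5·83 = 560
  Z = 200 + 3·25 − 6·33 − 3·83 (+73 from intervention) = -99
  G = 245 − 3·33 + 3·560 + 5·(-99) = 1331
ΔG = 1331 − (-2184) = 3515; ΔS = 83 − 83 = 0
Score = 5·3515 + 2·0 = 17575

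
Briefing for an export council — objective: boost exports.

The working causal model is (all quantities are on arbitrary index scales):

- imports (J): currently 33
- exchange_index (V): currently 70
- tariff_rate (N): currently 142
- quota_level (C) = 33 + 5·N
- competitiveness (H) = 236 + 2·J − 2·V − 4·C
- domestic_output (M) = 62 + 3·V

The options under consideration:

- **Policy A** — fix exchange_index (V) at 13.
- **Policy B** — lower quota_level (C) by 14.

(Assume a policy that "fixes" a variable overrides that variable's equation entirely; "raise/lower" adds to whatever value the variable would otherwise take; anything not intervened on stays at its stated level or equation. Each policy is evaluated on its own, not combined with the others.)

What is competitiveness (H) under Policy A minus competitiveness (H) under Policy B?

Policy A (V := 13):
  J = 33
  V = 13
  N = 142
  C = 33 + 5·142 = 743
  H = 236 + 2·33 − 2·13 − 4·743 = -2696
Policy B (C − 14):
  J = 33
  V = 70
  N = 142
  C = 33 + 5·142 (−14 from intervention) = 729
  H = 236 + 2·33 − 2·70 − 4·729 = -2754
H: -2696 − (-2754) = 58

58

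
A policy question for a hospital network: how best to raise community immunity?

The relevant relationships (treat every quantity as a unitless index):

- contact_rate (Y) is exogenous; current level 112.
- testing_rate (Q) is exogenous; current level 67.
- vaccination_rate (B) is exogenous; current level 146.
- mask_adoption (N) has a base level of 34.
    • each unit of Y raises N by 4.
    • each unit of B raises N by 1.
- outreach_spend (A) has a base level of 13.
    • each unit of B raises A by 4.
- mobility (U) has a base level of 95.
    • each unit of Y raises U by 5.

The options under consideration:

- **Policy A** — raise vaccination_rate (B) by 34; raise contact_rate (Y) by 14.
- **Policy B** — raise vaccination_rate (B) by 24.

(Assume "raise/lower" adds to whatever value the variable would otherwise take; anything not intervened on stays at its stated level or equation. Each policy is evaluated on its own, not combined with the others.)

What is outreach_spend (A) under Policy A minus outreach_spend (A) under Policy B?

40

Policy A (B + 34, Y + 14):
  B = 146 + 34 = 180
  A = 13 + 4·180 = 733
Policy B (B + 24):
  B = 146 + 24 = 170
  A = 13 + 4·170 = 693
A: 733 − 693 = 40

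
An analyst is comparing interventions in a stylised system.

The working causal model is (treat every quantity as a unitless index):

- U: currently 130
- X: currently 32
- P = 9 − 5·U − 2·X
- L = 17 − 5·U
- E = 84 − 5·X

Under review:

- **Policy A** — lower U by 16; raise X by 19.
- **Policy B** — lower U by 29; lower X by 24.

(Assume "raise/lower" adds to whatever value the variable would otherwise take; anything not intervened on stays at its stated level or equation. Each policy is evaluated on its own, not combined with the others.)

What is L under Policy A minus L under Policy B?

-65

Policy A (U − 16, X + 19):
  U = 130 − 16 = 114
  L = 17 − 5·114 = -553
Policy B (U − 29, X − 24):
  U = 130 − 29 = 101
  L = 17 − 5·101 = -488
L: -553 − (-488) = -65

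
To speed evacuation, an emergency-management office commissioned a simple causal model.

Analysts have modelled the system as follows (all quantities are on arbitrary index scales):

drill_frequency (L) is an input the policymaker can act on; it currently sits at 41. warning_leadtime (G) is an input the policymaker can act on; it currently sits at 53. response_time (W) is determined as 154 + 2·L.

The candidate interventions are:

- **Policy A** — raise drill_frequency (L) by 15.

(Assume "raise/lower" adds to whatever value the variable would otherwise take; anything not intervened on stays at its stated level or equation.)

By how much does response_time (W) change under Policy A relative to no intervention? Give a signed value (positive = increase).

30

Baseline:
  L = 41
  W = 154 + 2·41 = 236
Policy A (L + 15):
  L = 41 + 15 = 56
  W = 154 + 2·56 = 266
Change in W: 266 − 236 = 30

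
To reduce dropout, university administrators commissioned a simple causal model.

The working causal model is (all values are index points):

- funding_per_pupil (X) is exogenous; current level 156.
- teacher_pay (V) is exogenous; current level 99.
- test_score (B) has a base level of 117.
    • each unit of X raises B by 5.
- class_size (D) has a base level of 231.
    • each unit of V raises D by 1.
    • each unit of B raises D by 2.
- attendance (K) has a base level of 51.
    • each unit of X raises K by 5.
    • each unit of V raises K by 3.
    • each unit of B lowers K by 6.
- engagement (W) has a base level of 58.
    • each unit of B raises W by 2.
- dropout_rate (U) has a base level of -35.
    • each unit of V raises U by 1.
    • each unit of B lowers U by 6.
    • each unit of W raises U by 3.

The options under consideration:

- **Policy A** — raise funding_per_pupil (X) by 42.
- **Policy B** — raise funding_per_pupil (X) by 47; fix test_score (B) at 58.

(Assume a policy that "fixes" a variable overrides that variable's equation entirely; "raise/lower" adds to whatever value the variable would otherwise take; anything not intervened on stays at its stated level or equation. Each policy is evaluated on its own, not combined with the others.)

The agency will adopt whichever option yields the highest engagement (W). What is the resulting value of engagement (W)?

2272

Policy A (X + 42):
  X = 156 + 42 = 198
  B = 117 + 5·198 = 1107
  W = 58 + 2·1107 = 2272
Policy B (X + 47, B := 58):
  X = 156 + 47 = 203
  B = 58
  W = 58 + 2·58 = 174
Comparing — Policy A: W=2272, Policy B: W=174. Highest is 2272 (Policy A).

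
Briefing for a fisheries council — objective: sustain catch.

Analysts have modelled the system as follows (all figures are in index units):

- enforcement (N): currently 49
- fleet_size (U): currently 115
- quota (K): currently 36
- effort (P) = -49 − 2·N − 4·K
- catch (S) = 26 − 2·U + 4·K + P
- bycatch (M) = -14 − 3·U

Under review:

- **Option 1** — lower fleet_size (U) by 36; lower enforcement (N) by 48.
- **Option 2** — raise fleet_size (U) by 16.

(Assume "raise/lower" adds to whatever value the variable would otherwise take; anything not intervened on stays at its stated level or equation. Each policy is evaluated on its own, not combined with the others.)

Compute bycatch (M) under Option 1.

Option 1 (U − 36, N − 48):
  U = 115 − 36 = 79
  M = -14 − 3·79 = -251

-251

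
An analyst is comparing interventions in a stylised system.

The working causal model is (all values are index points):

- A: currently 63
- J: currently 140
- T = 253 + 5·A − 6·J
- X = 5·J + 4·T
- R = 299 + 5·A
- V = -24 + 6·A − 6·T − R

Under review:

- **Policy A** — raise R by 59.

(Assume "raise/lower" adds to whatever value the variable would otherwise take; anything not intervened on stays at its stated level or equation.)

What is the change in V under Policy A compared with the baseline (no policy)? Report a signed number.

-59

Baseline:
  A = 63
  J = 140
  T = 253 + 5·63 − 6·140 = -272
  R = 299 + 5·63 = 614
  V = -24 + 6·63 − 6·(-272) − 614 = 1372
Policy A (R + 59):
  A = 63
  J = 140
  T = 253 + 5·63 − 6·140 = -272
  R = 299 + 5·63 (+59 from intervention) = 673
  V = -24 + 6·63 − 6·(-272) − 673 = 1313
Change in V: 1313 − 1372 = -59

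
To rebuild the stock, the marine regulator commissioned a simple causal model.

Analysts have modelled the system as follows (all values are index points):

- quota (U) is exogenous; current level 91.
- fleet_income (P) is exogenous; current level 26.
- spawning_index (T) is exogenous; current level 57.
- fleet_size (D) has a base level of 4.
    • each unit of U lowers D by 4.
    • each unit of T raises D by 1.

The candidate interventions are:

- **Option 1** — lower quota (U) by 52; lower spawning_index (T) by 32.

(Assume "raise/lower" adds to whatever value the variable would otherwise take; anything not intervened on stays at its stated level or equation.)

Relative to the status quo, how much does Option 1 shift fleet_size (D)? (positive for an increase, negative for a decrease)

Baseline:
  U = 91
  T = 57
  D = 4 − 4·91 + 57 = -303
Option 1 (U − 52, T − 32):
  U = 91 − 52 = 39
  T = 57 − 32 = 25
  D = 4 − 4·39 + 25 = -127
Change in D: -127 − (-303) = 176

176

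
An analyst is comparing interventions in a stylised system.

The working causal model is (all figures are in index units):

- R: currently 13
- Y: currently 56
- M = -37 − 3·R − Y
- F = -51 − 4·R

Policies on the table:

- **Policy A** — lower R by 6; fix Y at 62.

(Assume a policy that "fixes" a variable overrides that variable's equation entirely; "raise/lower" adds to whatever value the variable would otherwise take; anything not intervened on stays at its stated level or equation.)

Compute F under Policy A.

Policy A (R − 6, Y := 62):
  R = 13 − 6 = 7
  F = -51 − 4·7 = -79

-79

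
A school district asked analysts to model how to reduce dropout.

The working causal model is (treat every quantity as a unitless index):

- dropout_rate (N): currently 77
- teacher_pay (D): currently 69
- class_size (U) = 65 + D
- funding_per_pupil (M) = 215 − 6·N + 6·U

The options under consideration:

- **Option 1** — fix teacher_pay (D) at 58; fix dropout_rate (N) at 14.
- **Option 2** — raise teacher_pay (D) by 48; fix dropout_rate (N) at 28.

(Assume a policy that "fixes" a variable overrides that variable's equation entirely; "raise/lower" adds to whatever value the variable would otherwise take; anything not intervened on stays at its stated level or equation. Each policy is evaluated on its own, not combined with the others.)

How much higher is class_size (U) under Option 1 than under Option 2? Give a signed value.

-59

Option 1 (D := 58, N := 14):
  D = 58
  U = 65 + 58 = 123
Option 2 (D + 48, N := 28):
  D = 69 + 48 = 117
  U = 65 + 117 = 182
U: 123 − 182 = -59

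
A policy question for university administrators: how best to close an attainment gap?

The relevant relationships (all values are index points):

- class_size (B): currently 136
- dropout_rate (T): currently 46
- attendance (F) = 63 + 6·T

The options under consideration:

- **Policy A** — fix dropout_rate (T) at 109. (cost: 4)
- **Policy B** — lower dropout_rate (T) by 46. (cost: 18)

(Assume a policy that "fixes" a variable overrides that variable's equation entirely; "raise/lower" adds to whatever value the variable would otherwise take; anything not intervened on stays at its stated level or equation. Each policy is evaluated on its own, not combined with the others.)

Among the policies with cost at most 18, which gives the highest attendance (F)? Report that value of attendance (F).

717

Policy A (T := 109):
  T = 109
  F = 63 + 6·109 = 717
Policy B (T − 46):
  T = 46 − 46 = 0
  F = 63 + 6·0 = 63
Comparing — Policy A: F=717, Policy B: F=63. Highest is 717 (Policy A).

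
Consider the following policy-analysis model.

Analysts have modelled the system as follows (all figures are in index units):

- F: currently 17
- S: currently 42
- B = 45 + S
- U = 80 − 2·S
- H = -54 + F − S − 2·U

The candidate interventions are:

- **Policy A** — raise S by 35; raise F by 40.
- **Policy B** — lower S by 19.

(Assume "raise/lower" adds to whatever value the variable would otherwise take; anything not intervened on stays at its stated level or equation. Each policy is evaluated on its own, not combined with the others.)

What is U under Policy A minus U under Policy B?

-108

Policy A (S + 35, F + 40):
  S = 42 + 35 = 77
  U = 80 − 2·77 = -74
Policy B (S − 19):
  S = 42 − 19 = 23
  U = 80 − 2·23 = 34
U: -74 − 34 = -108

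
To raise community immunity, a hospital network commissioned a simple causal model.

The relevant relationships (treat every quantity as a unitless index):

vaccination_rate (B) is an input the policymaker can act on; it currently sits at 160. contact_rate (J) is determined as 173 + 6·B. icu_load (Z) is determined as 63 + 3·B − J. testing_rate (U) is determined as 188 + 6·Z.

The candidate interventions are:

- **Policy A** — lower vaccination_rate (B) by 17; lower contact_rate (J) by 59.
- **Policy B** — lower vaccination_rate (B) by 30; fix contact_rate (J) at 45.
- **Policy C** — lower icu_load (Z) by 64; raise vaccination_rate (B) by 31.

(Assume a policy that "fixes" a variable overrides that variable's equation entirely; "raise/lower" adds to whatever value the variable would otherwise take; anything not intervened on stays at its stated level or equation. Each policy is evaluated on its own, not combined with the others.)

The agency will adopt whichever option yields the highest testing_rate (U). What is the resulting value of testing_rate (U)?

2636

Policy A (B − 17, J − 59):
  B = 160 − 17 = 143
  J = 173 + 6·143 (−59 from intervention) = 972
  Z = 63 + 3·143 − 972 = -480
  U = 188 + 6·(-480) = -2692
Policy B (B − 30, J := 45):
  B = 160 − 30 = 130
  J = 45
  Z = 63 + 3·130 − 45 = 408
  U = 188 + 6·408 = 2636
Policy C (Z − 64, B + 31):
  B = 160 + 31 = 191
  J = 173 + 6·191 = 1319
  Z = 63 + 3·191 − 1319 (−64 from intervention) = -747
  U = 188 + 6·(-747) = -4294
Comparing — Policy A: U=-2692, Policy B: U=2636, Policy C: U=-4294. Highest is 2636 (Policy B).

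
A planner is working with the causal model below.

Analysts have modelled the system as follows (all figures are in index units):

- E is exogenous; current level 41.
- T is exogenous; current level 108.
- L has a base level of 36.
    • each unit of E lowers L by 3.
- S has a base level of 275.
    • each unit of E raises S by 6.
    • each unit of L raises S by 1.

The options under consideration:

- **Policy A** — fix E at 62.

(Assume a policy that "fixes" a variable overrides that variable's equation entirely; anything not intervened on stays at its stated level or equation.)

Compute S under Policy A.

497

Policy A (E := 62):
  E = 62
  L = 36 − 3·62 = -150
  S = 275 + 6·62 + (-150) = 497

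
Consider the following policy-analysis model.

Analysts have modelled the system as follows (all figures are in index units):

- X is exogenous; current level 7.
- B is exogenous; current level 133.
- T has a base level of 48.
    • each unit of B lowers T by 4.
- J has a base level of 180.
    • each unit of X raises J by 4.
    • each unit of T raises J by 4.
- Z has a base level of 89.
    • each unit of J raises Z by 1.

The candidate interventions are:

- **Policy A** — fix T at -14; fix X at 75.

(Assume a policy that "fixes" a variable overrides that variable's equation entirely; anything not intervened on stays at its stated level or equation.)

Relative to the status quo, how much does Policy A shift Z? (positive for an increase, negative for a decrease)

Baseline:
  X = 7
  B = 133
  T = 48 − 4·133 = -484
  J = 180 + 4·7 + 4·(-484) = -1728
  Z = 89 + (-1728) = -1639
Policy A (T := -14, X := 75):
  X = 75
  B = 133
  T = -14
  J = 180 + 4·75 + 4·(-14) = 424
  Z = 89 + 424 = 513
Change in Z: 513 − (-1639) = 2152

2152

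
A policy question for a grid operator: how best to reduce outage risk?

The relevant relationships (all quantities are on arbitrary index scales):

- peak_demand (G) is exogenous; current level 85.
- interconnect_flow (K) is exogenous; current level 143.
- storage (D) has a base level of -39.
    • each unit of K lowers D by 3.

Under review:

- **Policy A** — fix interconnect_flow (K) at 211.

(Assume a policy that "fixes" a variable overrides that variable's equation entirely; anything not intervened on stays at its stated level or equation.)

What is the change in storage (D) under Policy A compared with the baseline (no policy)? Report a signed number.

Baseline:
  K = 143
  D = -39 − 3·143 = -468
Policy A (K := 211):
  K = 211
  D = -39 − 3·211 = -672
Change in D: -672 − (-468) = -204

-204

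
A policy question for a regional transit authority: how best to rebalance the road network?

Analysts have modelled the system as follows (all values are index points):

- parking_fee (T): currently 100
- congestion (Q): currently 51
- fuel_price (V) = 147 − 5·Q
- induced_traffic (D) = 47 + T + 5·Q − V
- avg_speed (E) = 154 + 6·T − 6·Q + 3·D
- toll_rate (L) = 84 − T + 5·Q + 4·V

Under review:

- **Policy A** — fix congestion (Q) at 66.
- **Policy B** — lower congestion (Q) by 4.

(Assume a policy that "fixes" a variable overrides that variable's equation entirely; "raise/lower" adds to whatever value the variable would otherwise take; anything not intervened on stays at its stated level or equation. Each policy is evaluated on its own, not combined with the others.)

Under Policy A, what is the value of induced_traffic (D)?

Policy A (Q := 66):
  T = 100
  Q = 66
  V = 147 − 5·66 = -183
  D = 47 + 100 + 5·66 − (-183) = 660

660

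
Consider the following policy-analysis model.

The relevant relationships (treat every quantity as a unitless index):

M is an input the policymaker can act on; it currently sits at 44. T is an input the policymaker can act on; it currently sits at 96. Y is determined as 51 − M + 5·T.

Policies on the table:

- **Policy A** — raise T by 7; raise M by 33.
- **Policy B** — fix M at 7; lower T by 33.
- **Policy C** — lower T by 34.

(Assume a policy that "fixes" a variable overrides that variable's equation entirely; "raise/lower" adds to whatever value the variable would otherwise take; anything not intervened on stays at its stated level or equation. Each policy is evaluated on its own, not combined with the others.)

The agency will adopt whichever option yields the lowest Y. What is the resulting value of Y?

317

Policy A (T + 7, M + 33):
  M = 44 + 33 = 77
  T = 96 + 7 = 103
  Y = 51 − 77 + 5·103 = 489
Policy B (M := 7, T − 33):
  M = 7
  T = 96 − 33 = 63
  Y = 51 − 7 + 5·63 = 359
Policy C (T − 34):
  M = 44
  T = 96 − 34 = 62
  Y = 51 − 44 + 5·62 = 317
Comparing — Policy A: Y=489, Policy B: Y=359, Policy C: Y=317. Lowest is 317 (Policy C).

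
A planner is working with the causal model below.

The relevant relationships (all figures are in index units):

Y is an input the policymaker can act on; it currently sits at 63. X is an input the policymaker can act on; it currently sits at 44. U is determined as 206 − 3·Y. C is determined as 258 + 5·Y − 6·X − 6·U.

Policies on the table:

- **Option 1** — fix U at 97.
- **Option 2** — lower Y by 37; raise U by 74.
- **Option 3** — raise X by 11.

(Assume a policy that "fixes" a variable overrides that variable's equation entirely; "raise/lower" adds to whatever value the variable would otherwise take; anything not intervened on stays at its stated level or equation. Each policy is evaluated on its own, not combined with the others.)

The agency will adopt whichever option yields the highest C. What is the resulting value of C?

141

Option 1 (U := 97):
  Y = 63
  X = 44
  U = 97
  C = 258 + 5·63 − 6·44 − 6·97 = -273
Option 2 (Y − 37, U + 74):
  Y = 63 − 37 = 26
  X = 44
  U = 206 − 3·26 (+74 from intervention) = 202
  C = 258 + 5·26 − 6·44 − 6·202 = -1088
Option 3 (X + 11):
  Y = 63
  X = 44 + 11 = 55
  U = 206 − 3·63 = 17
  C = 258 + 5·63 − 6·55 − 6·17 = 141
Comparing — Option 1: C=-273, Option 2: C=-1088, Option 3: C=141. Highest is 141 (Option 3).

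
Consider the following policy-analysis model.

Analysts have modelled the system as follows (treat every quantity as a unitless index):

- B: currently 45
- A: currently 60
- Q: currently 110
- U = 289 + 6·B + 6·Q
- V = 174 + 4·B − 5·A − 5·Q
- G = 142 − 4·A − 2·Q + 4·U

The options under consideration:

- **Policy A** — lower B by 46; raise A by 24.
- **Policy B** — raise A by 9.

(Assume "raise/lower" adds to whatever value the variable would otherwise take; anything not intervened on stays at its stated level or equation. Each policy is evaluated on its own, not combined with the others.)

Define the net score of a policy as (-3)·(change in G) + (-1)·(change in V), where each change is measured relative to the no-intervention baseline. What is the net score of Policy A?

Baseline:
  B = 45
  A = 60
  Q = 110
  U = 289 + 6·45 + 6·110 = 1219
  V = 174 + 4·45 − 5·60 − 5·110 = -496
  G = 142 − 4·60 − 2·110 + 4·1219 = 4558
Policy A (B − 46, A + 24):
  B = 45 − 46 = -1
  A = 60 + 24 = 84
  Q = 110
  U = 289 + 6·(-1) + 6·110 = 943
  V = 174 + 4·(-1) − 5·84 − 5·110 = -800
  G = 142 − 4·84 − 2·110 + 4·943 = 3358
ΔG = 3358 − 4558 = -1200; ΔV = -800 − (-496) = -304
Score = (-3)·(-1200) + (-1)·(-304) = 3904

3904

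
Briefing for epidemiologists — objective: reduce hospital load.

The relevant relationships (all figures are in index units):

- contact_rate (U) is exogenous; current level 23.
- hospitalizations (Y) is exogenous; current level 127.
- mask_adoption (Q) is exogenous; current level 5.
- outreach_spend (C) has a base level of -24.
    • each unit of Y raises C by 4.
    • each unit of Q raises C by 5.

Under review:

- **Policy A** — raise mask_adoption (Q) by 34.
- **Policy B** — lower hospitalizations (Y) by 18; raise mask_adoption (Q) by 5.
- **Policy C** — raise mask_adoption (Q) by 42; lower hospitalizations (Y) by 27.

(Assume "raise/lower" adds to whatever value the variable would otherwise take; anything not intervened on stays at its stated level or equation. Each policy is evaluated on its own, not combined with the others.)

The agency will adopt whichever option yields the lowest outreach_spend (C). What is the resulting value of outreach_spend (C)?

Policy A (Q + 34):
  Y = 127
  Q = 5 + 34 = 39
  C = -24 + 4·127 + 5·39 = 679
Policy B (Y − 18, Q + 5):
  Y = 127 − 18 = 109
  Q = 5 + 5 = 10
  C = -24 + 4·109 + 5·10 = 462
Policy C (Q + 42, Y − 27):
  Y = 127 − 27 = 100
  Q = 5 + 42 = 47
  C = -24 + 4·100 + 5·47 = 611
Comparing — Policy A: C=679, Policy B: C=462, Policy C: C=611. Lowest is 462 (Policy B).

462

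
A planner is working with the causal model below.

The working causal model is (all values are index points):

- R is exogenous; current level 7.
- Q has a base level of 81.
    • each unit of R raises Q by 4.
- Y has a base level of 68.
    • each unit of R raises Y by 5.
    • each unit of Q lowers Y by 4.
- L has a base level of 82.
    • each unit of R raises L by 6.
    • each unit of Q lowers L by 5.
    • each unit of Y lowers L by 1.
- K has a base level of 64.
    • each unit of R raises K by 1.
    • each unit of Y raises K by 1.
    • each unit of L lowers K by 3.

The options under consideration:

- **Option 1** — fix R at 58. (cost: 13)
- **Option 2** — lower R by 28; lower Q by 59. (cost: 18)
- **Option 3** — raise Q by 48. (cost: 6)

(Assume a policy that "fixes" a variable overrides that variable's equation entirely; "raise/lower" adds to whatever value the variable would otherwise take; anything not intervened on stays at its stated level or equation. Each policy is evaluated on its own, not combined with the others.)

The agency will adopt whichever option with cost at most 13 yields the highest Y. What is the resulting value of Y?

Option 1 (R := 58):
  R = 58
  Q = 81 + 4·58 = 313
  Y = 68 + 5·58 − 4·313 = -894
Option 3 (Q + 48):
  R = 7
  Q = 81 + 4·7 (+48 from intervention) = 157
  Y = 68 + 5·7 − 4·157 = -525
Comparing — Option 1: Y=-894, Option 3: Y=-525. Highest is -525 (Option 3).

-525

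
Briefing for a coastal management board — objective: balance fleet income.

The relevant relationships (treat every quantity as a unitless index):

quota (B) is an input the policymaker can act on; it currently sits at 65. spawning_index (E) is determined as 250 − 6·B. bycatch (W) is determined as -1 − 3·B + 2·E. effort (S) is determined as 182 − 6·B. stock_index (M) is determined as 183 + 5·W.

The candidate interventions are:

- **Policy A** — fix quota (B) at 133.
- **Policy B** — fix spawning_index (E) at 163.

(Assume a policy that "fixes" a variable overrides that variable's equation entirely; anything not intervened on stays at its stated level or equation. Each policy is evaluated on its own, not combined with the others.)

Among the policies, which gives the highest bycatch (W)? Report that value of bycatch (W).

130

Policy A (B := 133):
  B = 133
  E = 250 − 6·133 = -548
  W = -1 − 3·133 + 2·(-548) = -1496
Policy B (E := 163):
  B = 65
  E = 163
  W = -1 − 3·65 + 2·163 = 130
Comparing — Policy A: W=-1496, Policy B: W=130. Highest is 130 (Policy B).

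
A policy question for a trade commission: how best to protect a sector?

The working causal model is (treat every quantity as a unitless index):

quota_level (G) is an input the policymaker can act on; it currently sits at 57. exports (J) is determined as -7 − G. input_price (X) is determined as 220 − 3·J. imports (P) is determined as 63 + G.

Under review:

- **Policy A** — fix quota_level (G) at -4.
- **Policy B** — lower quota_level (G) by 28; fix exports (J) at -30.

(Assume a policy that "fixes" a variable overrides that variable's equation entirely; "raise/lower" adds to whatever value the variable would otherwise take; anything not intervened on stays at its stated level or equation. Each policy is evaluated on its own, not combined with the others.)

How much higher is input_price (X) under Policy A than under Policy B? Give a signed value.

Policy A (G := -4):
  G = -4
  J = -7 − (-4) = -3
  X = 220 − 3·(-3) = 229
Policy B (G − 28, J := -30):
  G = 57 − 28 = 29
  J = -30
  X = 220 − 3·(-30) = 310
X: 229 − 310 = -81

-81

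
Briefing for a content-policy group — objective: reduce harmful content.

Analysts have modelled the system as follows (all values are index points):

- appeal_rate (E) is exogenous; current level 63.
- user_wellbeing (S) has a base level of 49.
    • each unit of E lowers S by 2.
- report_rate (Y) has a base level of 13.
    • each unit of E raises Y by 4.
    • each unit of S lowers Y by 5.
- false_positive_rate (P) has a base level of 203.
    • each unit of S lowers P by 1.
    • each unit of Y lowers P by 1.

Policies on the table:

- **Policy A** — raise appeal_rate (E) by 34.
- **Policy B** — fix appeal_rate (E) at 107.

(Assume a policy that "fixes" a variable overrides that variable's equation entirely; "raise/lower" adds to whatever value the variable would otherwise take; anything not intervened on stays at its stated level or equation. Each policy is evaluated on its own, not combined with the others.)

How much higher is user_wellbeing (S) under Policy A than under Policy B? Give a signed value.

Policy A (E + 34):
  E = 63 + 34 = 97
  S = 49 − 2·97 = -145
Policy B (E := 107):
  E = 107
  S = 49 − 2·107 = -165
S: -145 − (-165) = 20

20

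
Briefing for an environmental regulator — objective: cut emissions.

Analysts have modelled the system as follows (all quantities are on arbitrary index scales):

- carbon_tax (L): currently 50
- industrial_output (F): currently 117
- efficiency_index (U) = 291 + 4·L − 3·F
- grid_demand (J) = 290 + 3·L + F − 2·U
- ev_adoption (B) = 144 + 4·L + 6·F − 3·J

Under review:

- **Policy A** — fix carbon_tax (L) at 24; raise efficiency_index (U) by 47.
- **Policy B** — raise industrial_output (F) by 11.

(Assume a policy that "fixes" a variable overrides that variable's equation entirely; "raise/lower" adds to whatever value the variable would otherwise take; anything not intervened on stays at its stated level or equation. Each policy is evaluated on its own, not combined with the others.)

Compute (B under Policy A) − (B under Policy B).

-47

Policy A (L := 24, U + 47):
  L = 24
  F = 117
  U = 291 + 4·24 − 3·117 (+47 from intervention) = 83
  J = 290 + 3·24 + 117 − 2·83 = 313
  B = 144 + 4·24 + 6·117 − 3·313 = 3
Policy B (F + 11):
  L = 50
  F = 117 + 11 = 128
  U = 291 + 4·50 − 3·128 = 107
  J = 290 + 3·50 + 128 − 2·107 = 354
  B = 144 + 4·50 + 6·128 − 3·354 = 50
B: 3 − 50 = -47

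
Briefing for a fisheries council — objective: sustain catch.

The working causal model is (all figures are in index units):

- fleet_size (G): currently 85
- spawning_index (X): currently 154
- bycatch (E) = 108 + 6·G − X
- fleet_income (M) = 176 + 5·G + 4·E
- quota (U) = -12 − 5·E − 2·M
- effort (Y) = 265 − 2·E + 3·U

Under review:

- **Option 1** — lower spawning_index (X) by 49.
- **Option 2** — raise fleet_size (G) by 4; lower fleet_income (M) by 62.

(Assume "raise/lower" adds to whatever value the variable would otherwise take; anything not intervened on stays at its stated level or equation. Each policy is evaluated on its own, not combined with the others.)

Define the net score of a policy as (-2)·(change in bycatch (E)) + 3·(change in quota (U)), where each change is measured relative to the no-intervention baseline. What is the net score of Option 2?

-732

Baseline:
  G = 85
  X = 154
  E = 108 + 6·85 − 154 = 464
  M = 176 + 5·85 + 4·464 = 2457
  U = -12 − 5·464 − 2·2457 = -7246
Option 2 (G + 4, M − 62):
  G = 85 + 4 = 89
  X = 154
  E = 108 + 6·89 − 154 = 488
  M = 176 + 5·89 + 4·488 (−62 from intervention) = 2511
  U = -12 − 5·488 − 2·2511 = -7474
ΔE = 488 − 464 = 24; ΔU = -7474 − (-7246) = -228
Score = (-2)·24 + 3·(-228) = -732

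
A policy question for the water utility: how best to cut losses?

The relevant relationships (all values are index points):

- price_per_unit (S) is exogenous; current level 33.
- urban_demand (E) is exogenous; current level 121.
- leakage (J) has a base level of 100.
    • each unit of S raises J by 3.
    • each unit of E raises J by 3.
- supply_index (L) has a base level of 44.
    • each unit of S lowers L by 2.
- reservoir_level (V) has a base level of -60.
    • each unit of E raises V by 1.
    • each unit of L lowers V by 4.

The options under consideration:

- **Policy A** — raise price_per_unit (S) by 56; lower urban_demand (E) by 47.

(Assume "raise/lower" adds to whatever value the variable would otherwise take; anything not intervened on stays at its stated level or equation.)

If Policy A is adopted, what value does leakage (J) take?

589

Policy A (S + 56, E − 47):
  S = 33 + 56 = 89
  E = 121 − 47 = 74
  J = 100 + 3·89 + 3·74 = 589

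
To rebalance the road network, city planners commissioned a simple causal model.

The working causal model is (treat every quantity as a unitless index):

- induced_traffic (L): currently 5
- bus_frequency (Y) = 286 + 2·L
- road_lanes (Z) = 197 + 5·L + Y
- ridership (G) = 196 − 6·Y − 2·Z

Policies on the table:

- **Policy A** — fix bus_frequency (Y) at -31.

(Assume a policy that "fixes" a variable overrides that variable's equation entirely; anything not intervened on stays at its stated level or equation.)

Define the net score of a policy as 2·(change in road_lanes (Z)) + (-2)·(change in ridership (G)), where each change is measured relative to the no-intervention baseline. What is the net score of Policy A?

-5886

Baseline:
  L = 5
  Y = 286 + 2·5 = 296
  Z = 197 + 5·5 + 296 = 518
  G = 196 − 6·296 − 2·518 = -2616
Policy A (Y := -31):
  L = 5
  Y = -31
  Z = 197 + 5·5 + (-31) = 191
  G = 196 − 6·(-31) − 2·191 = 0
ΔZ = 191 − 518 = -327; ΔG = 0 − (-2616) = 2616
Score = 2·(-327) + (-2)·2616 = -5886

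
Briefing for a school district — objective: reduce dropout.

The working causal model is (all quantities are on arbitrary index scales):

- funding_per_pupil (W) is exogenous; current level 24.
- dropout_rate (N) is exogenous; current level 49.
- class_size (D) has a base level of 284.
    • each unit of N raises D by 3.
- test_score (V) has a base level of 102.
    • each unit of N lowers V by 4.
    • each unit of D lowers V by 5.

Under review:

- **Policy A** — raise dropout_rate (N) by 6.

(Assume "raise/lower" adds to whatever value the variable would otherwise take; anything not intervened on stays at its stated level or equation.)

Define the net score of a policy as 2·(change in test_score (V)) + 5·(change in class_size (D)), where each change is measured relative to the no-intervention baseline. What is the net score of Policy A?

Baseline:
  N = 49
  D = 284 + 3·49 = 431
  V = 102 − 4·49 − 5·431 = -2249
Policy A (N + 6):
  N = 49 + 6 = 55
  D = 284 + 3·55 = 449
  V = 102 − 4·55 − 5·449 = -2363
ΔV = -2363 − (-2249) = -114; ΔD = 449 − 431 = 18
Score = 2·(-114) + 5·18 = -138

-138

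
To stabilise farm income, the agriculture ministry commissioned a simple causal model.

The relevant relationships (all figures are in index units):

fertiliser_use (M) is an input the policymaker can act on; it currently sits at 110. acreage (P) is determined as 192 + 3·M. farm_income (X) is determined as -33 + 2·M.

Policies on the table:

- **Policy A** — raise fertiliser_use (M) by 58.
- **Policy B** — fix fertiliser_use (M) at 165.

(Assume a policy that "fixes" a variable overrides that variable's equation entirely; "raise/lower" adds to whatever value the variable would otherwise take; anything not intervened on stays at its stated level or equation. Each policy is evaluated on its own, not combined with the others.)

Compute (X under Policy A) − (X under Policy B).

6

Policy A (M + 58):
  M = 110 + 58 = 168
  X = -33 + 2·168 = 303
Policy B (M := 165):
  M = 165
  X = -33 + 2·165 = 297
X: 303 − 297 = 6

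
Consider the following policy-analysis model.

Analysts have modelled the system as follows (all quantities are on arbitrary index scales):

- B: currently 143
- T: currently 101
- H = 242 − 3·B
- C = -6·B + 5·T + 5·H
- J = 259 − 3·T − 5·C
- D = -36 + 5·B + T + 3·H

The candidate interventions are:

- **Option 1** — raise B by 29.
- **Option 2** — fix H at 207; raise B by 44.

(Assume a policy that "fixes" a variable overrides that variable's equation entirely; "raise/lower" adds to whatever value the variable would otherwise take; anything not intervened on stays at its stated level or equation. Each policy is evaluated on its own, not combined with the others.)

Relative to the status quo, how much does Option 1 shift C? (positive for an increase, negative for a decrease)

Baseline:
  B = 143
  T = 101
  H = 242 − 3·143 = -187
  C = 0 − 6·143 + 5·101 + 5·(-187) = -1288
Option 1 (B + 29):
  B = 143 + 29 = 172
  T = 101
  H = 242 − 3·172 = -274
  C = 0 − 6·172 + 5·101 + 5·(-274) = -1897
Change in C: -1897 − (-1288) = -609

-609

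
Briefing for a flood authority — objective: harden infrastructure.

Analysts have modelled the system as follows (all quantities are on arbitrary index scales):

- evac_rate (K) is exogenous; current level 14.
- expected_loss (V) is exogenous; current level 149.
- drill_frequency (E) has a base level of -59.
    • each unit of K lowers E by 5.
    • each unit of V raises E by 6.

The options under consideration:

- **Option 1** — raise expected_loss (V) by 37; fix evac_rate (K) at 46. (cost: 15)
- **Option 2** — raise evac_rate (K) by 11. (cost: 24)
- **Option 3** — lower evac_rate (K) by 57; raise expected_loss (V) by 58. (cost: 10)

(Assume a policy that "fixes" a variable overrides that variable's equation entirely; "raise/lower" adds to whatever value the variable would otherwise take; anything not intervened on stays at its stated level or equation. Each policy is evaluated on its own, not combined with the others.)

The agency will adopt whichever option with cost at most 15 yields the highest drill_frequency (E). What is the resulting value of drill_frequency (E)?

1398

Option 1 (V + 37, K := 46):
  K = 46
  V = 149 + 37 = 186
  E = -59 − 5·46 + 6·186 = 827
Option 3 (K − 57, V + 58):
  K = 14 − 57 = -43
  V = 149 + 58 = 207
  E = -59 − 5·(-43) + 6·207 = 1398
Comparing — Option 1: E=827, Option 3: E=1398. Highest is 1398 (Option 3).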